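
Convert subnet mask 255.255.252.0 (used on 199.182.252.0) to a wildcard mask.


Subnet mask: 255.255.252.0
Wildcard = 255.255.255.255 - subnet mask
255 - 255 = 0
255 - 255 = 0
255 - 252 = 3
255 - 0 = 255
Wildcard: 0.0.3.255


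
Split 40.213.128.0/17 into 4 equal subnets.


New prefix = 17 + 2 = 19
Each subnet has 8192 addresses
  40.213.128.0/19
  40.213.160.0/19
  40.213.192.0/19
  40.213.224.0/19
Subnets: 40.213.128.0/19, 40.213.160.0/19, 40.213.192.0/19, 40.213.224.0/19


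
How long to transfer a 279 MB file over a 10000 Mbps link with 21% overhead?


Effective throughput = 10000 * (1 - 21/100) = 7900 Mbps
File size in Mb = 279 * 8 = 2232 Mb
Time = 2232 / 7900
Time = 0.2825 seconds


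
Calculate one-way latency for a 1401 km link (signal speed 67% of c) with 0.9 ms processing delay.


Speed = 0.67 * 3e5 km/s = 201000 km/s
Propagation delay = 1401 / 201000 = 0.007 s = 6.9701 ms
Processing delay = 0.9 ms
Total one-way latency = 7.8701 ms


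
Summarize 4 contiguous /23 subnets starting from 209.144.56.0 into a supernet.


Original prefix: /23
Number of subnets: 4 = 2^2
New prefix = 23 - 2 = 21
Supernet: 209.144.56.0/21


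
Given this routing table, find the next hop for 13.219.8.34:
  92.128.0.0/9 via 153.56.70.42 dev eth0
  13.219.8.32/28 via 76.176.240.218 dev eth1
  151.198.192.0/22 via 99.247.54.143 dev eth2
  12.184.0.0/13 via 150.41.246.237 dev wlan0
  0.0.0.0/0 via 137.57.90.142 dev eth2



Longest prefix match for 13.219.8.34:
  /9 92.128.0.0: no
  /28 13.219.8.32: MATCH
  /22 151.198.192.0: no
  /13 12.184.0.0: no
  /0 0.0.0.0: MATCH
Selected: next-hop 76.176.240.218 via eth1 (matched /28)


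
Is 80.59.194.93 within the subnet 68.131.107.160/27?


Subnet network: 68.131.107.160
Test IP AND mask: 80.59.194.64
No, 80.59.194.93 is not in 68.131.107.160/27


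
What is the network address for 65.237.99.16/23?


IP:   01000001.11101101.01100011.00010000
Mask: 11111111.11111111.11111110.00000000
AND operation:
Net:  01000001.11101101.01100010.00000000
Network: 65.237.98.0/23


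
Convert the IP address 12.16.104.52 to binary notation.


12 = 00001100
16 = 00010000
104 = 01101000
52 = 00110100
Binary: 00001100.00010000.01101000.00110100


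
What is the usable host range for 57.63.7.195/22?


Network: 57.63.4.0
Broadcast: 57.63.7.255
First usable = network + 1
Last usable = broadcast - 1
Range: 57.63.4.1 to 57.63.7.254


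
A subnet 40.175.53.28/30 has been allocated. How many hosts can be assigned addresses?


Host bits = 32 - 30 = 2
Total addresses = 2^2 = 4
Usable = total - 2 (network and broadcast)
Usable hosts: 2


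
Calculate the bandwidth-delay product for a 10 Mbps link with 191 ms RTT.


BDP = bandwidth * RTT
= 10 Mbps * 191 ms
= 10 * 1e6 * 191 / 1000 bits
= 1910000 bits
= 238750 bytes
= 233.1543 KB
BDP = 1910000 bits (238750 bytes)


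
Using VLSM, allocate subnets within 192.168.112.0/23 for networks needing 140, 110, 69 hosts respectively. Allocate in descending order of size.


140 hosts -> /24 (254 usable): 192.168.112.0/24
110 hosts -> /25 (126 usable): 192.168.113.0/25
69 hosts -> /25 (126 usable): 192.168.113.128/25
Allocation: 192.168.112.0/24 (140 hosts, 254 usable); 192.168.113.0/25 (110 hosts, 126 usable); 192.168.113.128/25 (69 hosts, 126 usable)


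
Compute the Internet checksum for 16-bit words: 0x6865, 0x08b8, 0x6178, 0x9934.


Sum all words (with carry folding):
+ 0x6865 = 0x6865
+ 0x08b8 = 0x711d
+ 0x6178 = 0xd295
+ 0x9934 = 0x6bca
One's complement: ~0x6bca
Checksum = 0x9435


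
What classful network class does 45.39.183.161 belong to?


First octet: 45
Binary: 00101101
0xxxxxxx -> Class A (1-126)
Class A, default mask 255.0.0.0 (/8)


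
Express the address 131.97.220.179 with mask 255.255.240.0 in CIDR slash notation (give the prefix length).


Binary: 11111111.11111111.11110000.00000000
Count leading 1s
Prefix: /20


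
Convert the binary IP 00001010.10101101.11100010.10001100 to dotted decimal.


00001010 = 10
10101101 = 173
11100010 = 226
10001100 = 140
IP: 10.173.226.140


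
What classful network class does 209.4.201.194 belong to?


First octet: 209
Binary: 11010001
110xxxxx -> Class C (192-223)
Class C, default mask 255.255.255.0 (/24)


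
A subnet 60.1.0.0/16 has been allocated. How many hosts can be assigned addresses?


Host bits = 32 - 16 = 16
Total addresses = 2^16 = 65536
Usable = total - 2 (network and broadcast)
Usable hosts: 65534


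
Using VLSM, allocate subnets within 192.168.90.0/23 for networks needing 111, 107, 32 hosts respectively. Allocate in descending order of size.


111 hosts -> /25 (126 usable): 192.168.90.0/25
107 hosts -> /25 (126 usable): 192.168.90.128/25
32 hosts -> /26 (62 usable): 192.168.91.0/26
Allocation: 192.168.90.0/25 (111 hosts, 126 usable); 192.168.90.128/25 (107 hosts, 126 usable); 192.168.91.0/26 (32 hosts, 62 usable)


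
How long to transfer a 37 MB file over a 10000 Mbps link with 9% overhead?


Effective throughput = 10000 * (1 - 9/100) = 9100 Mbps
File size in Mb = 37 * 8 = 296 Mb
Time = 296 / 9100
Time = 0.0325 seconds


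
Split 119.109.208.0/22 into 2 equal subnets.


New prefix = 22 + 1 = 23
Each subnet has 512 addresses
  119.109.208.0/23
  119.109.210.0/23
Subnets: 119.109.208.0/23, 119.109.210.0/23


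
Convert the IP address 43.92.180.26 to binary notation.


43 = 00101011
92 = 01011100
180 = 10110100
26 = 00011010
Binary: 00101011.01011100.10110100.00011010


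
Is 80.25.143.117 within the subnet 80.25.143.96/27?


Subnet network: 80.25.143.96
Test IP AND mask: 80.25.143.96
Yes, 80.25.143.117 is in 80.25.143.96/27


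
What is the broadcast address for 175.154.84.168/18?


Network: 175.154.64.0/18
Host bits = 14
Set all host bits to 1:
Broadcast: 175.154.127.255


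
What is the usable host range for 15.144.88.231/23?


Network: 15.144.88.0
Broadcast: 15.144.89.255
First usable = network + 1
Last usable = broadcast - 1
Range: 15.144.88.1 to 15.144.89.254


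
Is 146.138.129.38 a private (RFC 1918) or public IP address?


RFC 1918 private ranges:
  10.0.0.0/8 (10.0.0.0 - 10.255.255.255)
  172.16.0.0/12 (172.16.0.0 - 172.31.255.255)
  192.168.0.0/16 (192.168.0.0 - 192.168.255.255)
Public (not in any RFC 1918 range)


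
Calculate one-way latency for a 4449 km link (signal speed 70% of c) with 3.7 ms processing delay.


Speed = 0.7 * 3e5 km/s = 210000 km/s
Propagation delay = 4449 / 210000 = 0.0212 s = 21.1857 ms
Processing delay = 3.7 ms
Total one-way latency = 24.8857 ms


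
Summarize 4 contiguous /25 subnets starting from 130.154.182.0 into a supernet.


Original prefix: /25
Number of subnets: 4 = 2^2
New prefix = 25 - 2 = 23
Supernet: 130.154.182.0/23


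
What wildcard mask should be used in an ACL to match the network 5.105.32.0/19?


Subnet mask: 255.255.224.0
Wildcard = 255.255.255.255 - subnet mask
255 - 255 = 0
255 - 255 = 0
255 - 224 = 31
255 - 0 = 255
Wildcard: 0.0.31.255


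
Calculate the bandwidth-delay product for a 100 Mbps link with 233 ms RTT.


BDP = bandwidth * RTT
= 100 Mbps * 233 ms
= 100 * 1e6 * 233 / 1000 bits
= 23300000 bits
= 2912500 bytes
= 2844.2383 KB
BDP = 23300000 bits (2912500 bytes)


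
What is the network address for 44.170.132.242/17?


IP:   00101100.10101010.10000100.11110010
Mask: 11111111.11111111.10000000.00000000
AND operation:
Net:  00101100.10101010.10000000.00000000
Network: 44.170.128.0/17


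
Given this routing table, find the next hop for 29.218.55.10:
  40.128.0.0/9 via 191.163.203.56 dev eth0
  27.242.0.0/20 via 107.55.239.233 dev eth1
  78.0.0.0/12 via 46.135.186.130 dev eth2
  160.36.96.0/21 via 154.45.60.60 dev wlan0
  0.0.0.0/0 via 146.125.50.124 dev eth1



Longest prefix match for 29.218.55.10:
  /9 40.128.0.0: no
  /20 27.242.0.0: no
  /12 78.0.0.0: no
  /21 160.36.96.0: no
  /0 0.0.0.0: MATCH
Selected: next-hop 146.125.50.124 via eth1 (matched /0)


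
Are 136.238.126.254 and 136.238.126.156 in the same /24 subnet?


Mask: 255.255.255.0
136.238.126.254 AND mask = 136.238.126.0
136.238.126.156 AND mask = 136.238.126.0
Yes, same subnet (136.238.126.0)


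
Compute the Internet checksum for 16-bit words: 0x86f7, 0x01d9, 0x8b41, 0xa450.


Sum all words (with carry folding):
+ 0x86f7 = 0x86f7
+ 0x01d9 = 0x88d0
+ 0x8b41 = 0x1412
+ 0xa450 = 0xb862
One's complement: ~0xb862
Checksum = 0x479d


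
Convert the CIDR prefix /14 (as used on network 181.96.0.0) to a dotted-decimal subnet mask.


/14 means 14 network bits, 18 host bits
Binary: 11111111111111000000000000000000
Mask: 255.252.0.0


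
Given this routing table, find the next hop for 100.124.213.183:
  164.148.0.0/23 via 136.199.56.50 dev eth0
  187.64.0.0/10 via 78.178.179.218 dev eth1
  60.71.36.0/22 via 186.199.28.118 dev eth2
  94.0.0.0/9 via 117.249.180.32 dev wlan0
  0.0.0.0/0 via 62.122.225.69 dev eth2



Longest prefix match for 100.124.213.183:
  /23 164.148.0.0: no
  /10 187.64.0.0: no
  /22 60.71.36.0: no
  /9 94.0.0.0: no
  /0 0.0.0.0: MATCH
Selected: next-hop 62.122.225.69 via eth2 (matched /0)


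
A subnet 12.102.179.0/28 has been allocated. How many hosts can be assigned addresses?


Host bits = 32 - 28 = 4
Total addresses = 2^4 = 16
Usable = total - 2 (network and broadcast)
Usable hosts: 14


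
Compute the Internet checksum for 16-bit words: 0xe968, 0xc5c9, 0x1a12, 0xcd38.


Sum all words (with carry folding):
+ 0xe968 = 0xe968
+ 0xc5c9 = 0xaf32
+ 0x1a12 = 0xc944
+ 0xcd38 = 0x967d
One's complement: ~0x967d
Checksum = 0x6982


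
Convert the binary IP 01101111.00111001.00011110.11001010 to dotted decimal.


01101111 = 111
00111001 = 57
00011110 = 30
11001010 = 202
IP: 111.57.30.202


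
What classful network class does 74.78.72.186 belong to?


First octet: 74
Binary: 01001010
0xxxxxxx -> Class A (1-126)
Class A, default mask 255.0.0.0 (/8)


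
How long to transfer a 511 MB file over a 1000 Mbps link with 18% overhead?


Effective throughput = 1000 * (1 - 18/100) = 820.0 Mbps
File size in Mb = 511 * 8 = 4088 Mb
Time = 4088 / 820.0
Time = 4.9854 seconds


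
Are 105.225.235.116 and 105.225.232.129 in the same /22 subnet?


Mask: 255.255.252.0
105.225.235.116 AND mask = 105.225.232.0
105.225.232.129 AND mask = 105.225.232.0
Yes, same subnet (105.225.232.0)


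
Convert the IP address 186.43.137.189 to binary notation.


186 = 10111010
43 = 00101011
137 = 10001001
189 = 10111101
Binary: 10111010.00101011.10001001.10111101


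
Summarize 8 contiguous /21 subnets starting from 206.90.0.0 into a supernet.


Original prefix: /21
Number of subnets: 8 = 2^3
New prefix = 21 - 3 = 18
Supernet: 206.90.0.0/18


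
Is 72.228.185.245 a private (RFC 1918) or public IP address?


RFC 1918 private ranges:
  10.0.0.0/8 (10.0.0.0 - 10.255.255.255)
  172.16.0.0/12 (172.16.0.0 - 172.31.255.255)
  192.168.0.0/16 (192.168.0.0 - 192.168.255.255)
Public (not in any RFC 1918 range)


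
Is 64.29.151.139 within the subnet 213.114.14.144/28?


Subnet network: 213.114.14.144
Test IP AND mask: 64.29.151.128
No, 64.29.151.139 is not in 213.114.14.144/28


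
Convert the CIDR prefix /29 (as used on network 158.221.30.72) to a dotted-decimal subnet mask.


/29 means 29 network bits, 3 host bits
Binary: 11111111111111111111111111111000
Mask: 255.255.255.248


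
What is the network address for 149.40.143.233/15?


IP:   10010101.00101000.10001111.11101001
Mask: 11111111.11111110.00000000.00000000
AND operation:
Net:  10010101.00101000.00000000.00000000
Network: 149.40.0.0/15


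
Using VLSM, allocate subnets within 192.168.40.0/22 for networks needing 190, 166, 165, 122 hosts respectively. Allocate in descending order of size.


190 hosts -> /24 (254 usable): 192.168.40.0/24
166 hosts -> /24 (254 usable): 192.168.41.0/24
165 hosts -> /24 (254 usable): 192.168.42.0/24
122 hosts -> /25 (126 usable): 192.168.43.0/25
Allocation: 192.168.40.0/24 (190 hosts, 254 usable); 192.168.41.0/24 (166 hosts, 254 usable); 192.168.42.0/24 (165 hosts, 254 usable); 192.168.43.0/25 (122 hosts, 126 usable)


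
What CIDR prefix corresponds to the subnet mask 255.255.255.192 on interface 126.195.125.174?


Binary: 11111111.11111111.11111111.11000000
Count leading 1s
Prefix: /26


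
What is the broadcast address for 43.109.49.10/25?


Network: 43.109.49.0/25
Host bits = 7
Set all host bits to 1:
Broadcast: 43.109.49.127


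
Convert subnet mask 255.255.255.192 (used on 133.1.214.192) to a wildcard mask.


Subnet mask: 255.255.255.192
Wildcard = 255.255.255.255 - subnet mask
255 - 255 = 0
255 - 255 = 0
255 - 255 = 0
255 - 192 = 63
Wildcard: 0.0.0.63


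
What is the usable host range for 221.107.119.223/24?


Network: 221.107.119.0
Broadcast: 221.107.119.255
First usable = network + 1
Last usable = broadcast - 1
Range: 221.107.119.1 to 221.107.119.254


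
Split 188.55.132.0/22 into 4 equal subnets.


New prefix = 22 + 2 = 24
Each subnet has 256 addresses
  188.55.132.0/24
  188.55.133.0/24
  188.55.134.0/24
  188.55.135.0/24
Subnets: 188.55.132.0/24, 188.55.133.0/24, 188.55.134.0/24, 188.55.135.0/24


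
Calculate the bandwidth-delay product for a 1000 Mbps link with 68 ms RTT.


BDP = bandwidth * RTT
= 1000 Mbps * 68 ms
= 1000 * 1e6 * 68 / 1000 bits
= 68000000 bits
= 8500000 bytes
= 8300.7812 KB
BDP = 68000000 bits (8500000 bytes)


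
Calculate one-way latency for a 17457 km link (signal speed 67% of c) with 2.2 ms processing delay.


Speed = 0.67 * 3e5 km/s = 201000 km/s
Propagation delay = 17457 / 201000 = 0.0869 s = 86.8507 ms
Processing delay = 2.2 ms
Total one-way latency = 89.0507 ms


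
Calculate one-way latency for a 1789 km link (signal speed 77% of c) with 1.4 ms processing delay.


Speed = 0.77 * 3e5 km/s = 231000 km/s
Propagation delay = 1789 / 231000 = 0.0077 s = 7.7446 ms
Processing delay = 1.4 ms
Total one-way latency = 9.1446 ms


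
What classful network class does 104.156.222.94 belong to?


First octet: 104
Binary: 01101000
0xxxxxxx -> Class A (1-126)
Class A, default mask 255.0.0.0 (/8)


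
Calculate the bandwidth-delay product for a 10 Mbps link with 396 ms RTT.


BDP = bandwidth * RTT
= 10 Mbps * 396 ms
= 10 * 1e6 * 396 / 1000 bits
= 3960000 bits
= 495000 bytes
= 483.3984 KB
BDP = 3960000 bits (495000 bytes)


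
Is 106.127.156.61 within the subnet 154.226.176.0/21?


Subnet network: 154.226.176.0
Test IP AND mask: 106.127.152.0
No, 106.127.156.61 is not in 154.226.176.0/21


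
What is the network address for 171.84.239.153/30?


IP:   10101011.01010100.11101111.10011001
Mask: 11111111.11111111.11111111.11111100
AND operation:
Net:  10101011.01010100.11101111.10011000
Network: 171.84.239.152/30


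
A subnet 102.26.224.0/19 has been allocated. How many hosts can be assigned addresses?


Host bits = 32 - 19 = 13
Total addresses = 2^13 = 8192
Usable = total - 2 (network and broadcast)
Usable hosts: 8190


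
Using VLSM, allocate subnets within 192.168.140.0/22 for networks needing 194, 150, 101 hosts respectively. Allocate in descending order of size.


194 hosts -> /24 (254 usable): 192.168.140.0/24
150 hosts -> /24 (254 usable): 192.168.141.0/24
101 hosts -> /25 (126 usable): 192.168.142.0/25
Allocation: 192.168.140.0/24 (194 hosts, 254 usable); 192.168.141.0/24 (150 hosts, 254 usable); 192.168.142.0/25 (101 hosts, 126 usable)


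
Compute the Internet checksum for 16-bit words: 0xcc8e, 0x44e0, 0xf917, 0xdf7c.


Sum all words (with carry folding):
+ 0xcc8e = 0xcc8e
+ 0x44e0 = 0x116f
+ 0xf917 = 0x0a87
+ 0xdf7c = 0xea03
One's complement: ~0xea03
Checksum = 0x15fc


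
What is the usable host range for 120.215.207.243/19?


Network: 120.215.192.0
Broadcast: 120.215.223.255
First usable = network + 1
Last usable = broadcast - 1
Range: 120.215.192.1 to 120.215.223.254


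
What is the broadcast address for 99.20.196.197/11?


Network: 99.0.0.0/11
Host bits = 21
Set all host bits to 1:
Broadcast: 99.31.255.255


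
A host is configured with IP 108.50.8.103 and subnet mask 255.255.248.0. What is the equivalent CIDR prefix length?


Binary: 11111111.11111111.11111000.00000000
Count leading 1s
Prefix: /21


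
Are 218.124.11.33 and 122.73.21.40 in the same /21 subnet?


Mask: 255.255.248.0
218.124.11.33 AND mask = 218.124.8.0
122.73.21.40 AND mask = 122.73.16.0
No, different subnets (218.124.8.0 vs 122.73.16.0)


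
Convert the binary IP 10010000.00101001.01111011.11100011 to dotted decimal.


10010000 = 144
00101001 = 41
01111011 = 123
11100011 = 227
IP: 144.41.123.227


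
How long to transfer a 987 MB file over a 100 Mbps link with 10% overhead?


Effective throughput = 100 * (1 - 10/100) = 90 Mbps
File size in Mb = 987 * 8 = 7896 Mb
Time = 7896 / 90
Time = 87.7333 seconds


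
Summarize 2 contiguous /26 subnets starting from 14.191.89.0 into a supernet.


Original prefix: /26
Number of subnets: 2 = 2^1
New prefix = 26 - 1 = 25
Supernet: 14.191.89.0/25


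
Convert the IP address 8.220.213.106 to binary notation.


8 = 00001000
220 = 11011100
213 = 11010101
106 = 01101010
Binary: 00001000.11011100.11010101.01101010


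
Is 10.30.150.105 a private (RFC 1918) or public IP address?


RFC 1918 private ranges:
  10.0.0.0/8 (10.0.0.0 - 10.255.255.255)
  172.16.0.0/12 (172.16.0.0 - 172.31.255.255)
  192.168.0.0/16 (192.168.0.0 - 192.168.255.255)
Private (in 10.0.0.0/8)


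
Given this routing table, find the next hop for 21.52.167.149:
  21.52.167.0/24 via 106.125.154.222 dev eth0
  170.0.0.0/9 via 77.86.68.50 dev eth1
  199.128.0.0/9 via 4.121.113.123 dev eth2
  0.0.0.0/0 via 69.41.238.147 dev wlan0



Longest prefix match for 21.52.167.149:
  /24 21.52.167.0: MATCH
  /9 170.0.0.0: no
  /9 199.128.0.0: no
  /0 0.0.0.0: MATCH
Selected: next-hop 106.125.154.222 via eth0 (matched /24)


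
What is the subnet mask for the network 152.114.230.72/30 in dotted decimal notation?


/30 means 30 network bits, 2 host bits
Binary: 11111111111111111111111111111100
Mask: 255.255.255.252


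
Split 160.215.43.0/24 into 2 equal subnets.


New prefix = 24 + 1 = 25
Each subnet has 128 addresses
  160.215.43.0/25
  160.215.43.128/25
Subnets: 160.215.43.0/25, 160.215.43.128/25


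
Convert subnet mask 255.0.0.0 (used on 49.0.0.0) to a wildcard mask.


Subnet mask: 255.0.0.0
Wildcard = 255.255.255.255 - subnet mask
255 - 255 = 0
255 - 0 = 255
255 - 0 = 255
255 - 0 = 255
Wildcard: 0.255.255.255


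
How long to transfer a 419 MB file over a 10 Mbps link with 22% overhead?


Effective throughput = 10 * (1 - 22/100) = 7.8 Mbps
File size in Mb = 419 * 8 = 3352 Mb
Time = 3352 / 7.8
Time = 429.7436 seconds


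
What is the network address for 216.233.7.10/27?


IP:   11011000.11101001.00000111.00001010
Mask: 11111111.11111111.11111111.11100000
AND operation:
Net:  11011000.11101001.00000111.00000000
Network: 216.233.7.0/27


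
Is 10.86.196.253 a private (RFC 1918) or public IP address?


RFC 1918 private ranges:
  10.0.0.0/8 (10.0.0.0 - 10.255.255.255)
  172.16.0.0/12 (172.16.0.0 - 172.31.255.255)
  192.168.0.0/16 (192.168.0.0 - 192.168.255.255)
Private (in 10.0.0.0/8)


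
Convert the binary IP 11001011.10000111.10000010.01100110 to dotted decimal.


11001011 = 203
10000111 = 135
10000010 = 130
01100110 = 102
IP: 203.135.130.102


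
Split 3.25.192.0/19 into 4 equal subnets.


New prefix = 19 + 2 = 21
Each subnet has 2048 addresses
  3.25.192.0/21
  3.25.200.0/21
  3.25.208.0/21
  3.25.216.0/21
Subnets: 3.25.192.0/21, 3.25.200.0/21, 3.25.208.0/21, 3.25.216.0/21


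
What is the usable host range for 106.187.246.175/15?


Network: 106.186.0.0
Broadcast: 106.187.255.255
First usable = network + 1
Last usable = broadcast - 1
Range: 106.186.0.1 to 106.187.255.254


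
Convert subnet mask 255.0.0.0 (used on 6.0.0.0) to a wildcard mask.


Subnet mask: 255.0.0.0
Wildcard = 255.255.255.255 - subnet mask
255 - 255 = 0
255 - 0 = 255
255 - 0 = 255
255 - 0 = 255
Wildcard: 0.255.255.255


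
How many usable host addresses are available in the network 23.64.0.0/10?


Host bits = 32 - 10 = 22
Total addresses = 2^22 = 4194304
Usable = total - 2 (network and broadcast)
Usable hosts: 4194302


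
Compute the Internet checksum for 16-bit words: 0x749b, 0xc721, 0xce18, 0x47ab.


Sum all words (with carry folding):
+ 0x749b = 0x749b
+ 0xc721 = 0x3bbd
+ 0xce18 = 0x09d6
+ 0x47ab = 0x5181
One's complement: ~0x5181
Checksum = 0xae7e


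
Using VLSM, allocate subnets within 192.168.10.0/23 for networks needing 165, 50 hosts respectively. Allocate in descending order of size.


165 hosts -> /24 (254 usable): 192.168.10.0/24
50 hosts -> /26 (62 usable): 192.168.11.0/26
Allocation: 192.168.10.0/24 (165 hosts, 254 usable); 192.168.11.0/26 (50 hosts, 62 usable)


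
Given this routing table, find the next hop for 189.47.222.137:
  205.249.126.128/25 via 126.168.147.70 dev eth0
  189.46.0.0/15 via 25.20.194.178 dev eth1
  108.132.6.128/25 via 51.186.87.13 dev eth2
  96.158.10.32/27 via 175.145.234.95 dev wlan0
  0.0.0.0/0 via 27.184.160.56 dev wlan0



Longest prefix match for 189.47.222.137:
  /25 205.249.126.128: no
  /15 189.46.0.0: MATCH
  /25 108.132.6.128: no
  /27 96.158.10.32: no
  /0 0.0.0.0: MATCH
Selected: next-hop 25.20.194.178 via eth1 (matched /15)


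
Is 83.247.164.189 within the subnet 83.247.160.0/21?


Subnet network: 83.247.160.0
Test IP AND mask: 83.247.160.0
Yes, 83.247.164.189 is in 83.247.160.0/21


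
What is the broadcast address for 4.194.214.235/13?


Network: 4.192.0.0/13
Host bits = 19
Set all host bits to 1:
Broadcast: 4.199.255.255


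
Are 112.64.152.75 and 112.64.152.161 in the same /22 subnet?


Mask: 255.255.252.0
112.64.152.75 AND mask = 112.64.152.0
112.64.152.161 AND mask = 112.64.152.0
Yes, same subnet (112.64.152.0)


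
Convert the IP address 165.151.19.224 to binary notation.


165 = 10100101
151 = 10010111
19 = 00010011
224 = 11100000
Binary: 10100101.10010111.00010011.11100000


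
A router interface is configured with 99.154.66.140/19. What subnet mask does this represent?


/19 means 19 network bits, 13 host bits
Binary: 11111111111111111110000000000000
Mask: 255.255.224.0


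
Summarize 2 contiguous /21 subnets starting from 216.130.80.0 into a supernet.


Original prefix: /21
Number of subnets: 2 = 2^1
New prefix = 21 - 1 = 20
Supernet: 216.130.80.0/20


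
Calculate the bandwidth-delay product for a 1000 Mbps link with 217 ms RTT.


BDP = bandwidth * RTT
= 1000 Mbps * 217 ms
= 1000 * 1e6 * 217 / 1000 bits
= 217000000 bits
= 27125000 bytes
= 26489.2578 KB
BDP = 217000000 bits (27125000 bytes)


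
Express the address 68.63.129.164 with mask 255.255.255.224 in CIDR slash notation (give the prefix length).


Binary: 11111111.11111111.11111111.11100000
Count leading 1s
Prefix: /27


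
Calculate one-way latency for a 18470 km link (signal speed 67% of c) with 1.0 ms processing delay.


Speed = 0.67 * 3e5 km/s = 201000 km/s
Propagation delay = 18470 / 201000 = 0.0919 s = 91.8905 ms
Processing delay = 1.0 ms
Total one-way latency = 92.8905 ms


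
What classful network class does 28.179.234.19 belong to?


First octet: 28
Binary: 00011100
0xxxxxxx -> Class A (1-126)
Class A, default mask 255.0.0.0 (/8)


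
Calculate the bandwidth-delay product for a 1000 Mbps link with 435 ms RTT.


BDP = bandwidth * RTT
= 1000 Mbps * 435 ms
= 1000 * 1e6 * 435 / 1000 bits
= 435000000 bits
= 54375000 bytes
= 53100.5859 KB
BDP = 435000000 bits (54375000 bytes)


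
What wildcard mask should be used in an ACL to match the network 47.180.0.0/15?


Subnet mask: 255.254.0.0
Wildcard = 255.255.255.255 - subnet mask
255 - 255 = 0
255 - 254 = 1
255 - 0 = 255
255 - 0 = 255
Wildcard: 0.1.255.255


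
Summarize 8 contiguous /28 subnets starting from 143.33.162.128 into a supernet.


Original prefix: /28
Number of subnets: 8 = 2^3
New prefix = 28 - 3 = 25
Supernet: 143.33.162.128/25


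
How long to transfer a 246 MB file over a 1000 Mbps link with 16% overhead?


Effective throughput = 1000 * (1 - 16/100) = 840 Mbps
File size in Mb = 246 * 8 = 1968 Mb
Time = 1968 / 840
Time = 2.3429 seconds


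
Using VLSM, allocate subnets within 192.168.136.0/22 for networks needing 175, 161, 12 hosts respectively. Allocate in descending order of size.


175 hosts -> /24 (254 usable): 192.168.136.0/24
161 hosts -> /24 (254 usable): 192.168.137.0/24
12 hosts -> /28 (14 usable): 192.168.138.0/28
Allocation: 192.168.136.0/24 (175 hosts, 254 usable); 192.168.137.0/24 (161 hosts, 254 usable); 192.168.138.0/28 (12 hosts, 14 usable)


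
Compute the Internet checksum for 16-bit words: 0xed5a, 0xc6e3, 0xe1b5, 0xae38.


Sum all words (with carry folding):
+ 0xed5a = 0xed5a
+ 0xc6e3 = 0xb43e
+ 0xe1b5 = 0x95f4
+ 0xae38 = 0x442d
One's complement: ~0x442d
Checksum = 0xbbd2


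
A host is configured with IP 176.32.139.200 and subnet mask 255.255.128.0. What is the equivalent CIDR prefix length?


Binary: 11111111.11111111.10000000.00000000
Count leading 1s
Prefix: /17


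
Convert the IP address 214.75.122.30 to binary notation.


214 = 11010110
75 = 01001011
122 = 01111010
30 = 00011110
Binary: 11010110.01001011.01111010.00011110


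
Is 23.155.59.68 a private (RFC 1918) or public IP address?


RFC 1918 private ranges:
  10.0.0.0/8 (10.0.0.0 - 10.255.255.255)
  172.16.0.0/12 (172.16.0.0 - 172.31.255.255)
  192.168.0.0/16 (192.168.0.0 - 192.168.255.255)
Public (not in any RFC 1918 range)


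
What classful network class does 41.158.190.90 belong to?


First octet: 41
Binary: 00101001
0xxxxxxx -> Class A (1-126)
Class A, default mask 255.0.0.0 (/8)


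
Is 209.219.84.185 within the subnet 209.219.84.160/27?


Subnet network: 209.219.84.160
Test IP AND mask: 209.219.84.160
Yes, 209.219.84.185 is in 209.219.84.160/27


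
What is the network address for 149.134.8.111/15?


IP:   10010101.10000110.00001000.01101111
Mask: 11111111.11111110.00000000.00000000
AND operation:
Net:  10010101.10000110.00000000.00000000
Network: 149.134.0.0/15


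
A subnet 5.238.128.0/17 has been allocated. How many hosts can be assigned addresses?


Host bits = 32 - 17 = 15
Total addresses = 2^15 = 32768
Usable = total - 2 (network and broadcast)
Usable hosts: 32766


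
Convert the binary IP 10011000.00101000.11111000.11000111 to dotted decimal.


10011000 = 152
00101000 = 40
11111000 = 248
11000111 = 199
IP: 152.40.248.199


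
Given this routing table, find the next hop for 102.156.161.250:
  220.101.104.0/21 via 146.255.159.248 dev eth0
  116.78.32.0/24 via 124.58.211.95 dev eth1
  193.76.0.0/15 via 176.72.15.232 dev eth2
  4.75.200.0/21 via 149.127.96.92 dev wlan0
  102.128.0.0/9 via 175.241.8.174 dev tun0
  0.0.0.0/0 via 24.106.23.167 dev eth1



Longest prefix match for 102.156.161.250:
  /21 220.101.104.0: no
  /24 116.78.32.0: no
  /15 193.76.0.0: no
  /21 4.75.200.0: no
  /9 102.128.0.0: MATCH
  /0 0.0.0.0: MATCH
Selected: next-hop 175.241.8.174 via tun0 (matched /9)


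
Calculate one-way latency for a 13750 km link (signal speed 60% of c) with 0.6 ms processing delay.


Speed = 0.6 * 3e5 km/s = 180000 km/s
Propagation delay = 13750 / 180000 = 0.0764 s = 76.3889 ms
Processing delay = 0.6 ms
Total one-way latency = 76.9889 ms


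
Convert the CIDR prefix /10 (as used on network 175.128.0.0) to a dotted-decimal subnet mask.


/10 means 10 network bits, 22 host bits
Binary: 11111111110000000000000000000000
Mask: 255.192.0.0


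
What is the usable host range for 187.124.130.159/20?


Network: 187.124.128.0
Broadcast: 187.124.143.255
First usable = network + 1
Last usable = broadcast - 1
Range: 187.124.128.1 to 187.124.143.254


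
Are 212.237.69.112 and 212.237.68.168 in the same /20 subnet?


Mask: 255.255.240.0
212.237.69.112 AND mask = 212.237.64.0
212.237.68.168 AND mask = 212.237.64.0
Yes, same subnet (212.237.64.0)


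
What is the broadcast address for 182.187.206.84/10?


Network: 182.128.0.0/10
Host bits = 22
Set all host bits to 1:
Broadcast: 182.191.255.255


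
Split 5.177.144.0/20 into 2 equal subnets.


New prefix = 20 + 1 = 21
Each subnet has 2048 addresses
  5.177.144.0/21
  5.177.152.0/21
Subnets: 5.177.144.0/21, 5.177.152.0/21


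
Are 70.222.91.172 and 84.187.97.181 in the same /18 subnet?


Mask: 255.255.192.0
70.222.91.172 AND mask = 70.222.64.0
84.187.97.181 AND mask = 84.187.64.0
No, different subnets (70.222.64.0 vs 84.187.64.0)


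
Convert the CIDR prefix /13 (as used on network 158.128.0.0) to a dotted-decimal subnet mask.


/13 means 13 network bits, 19 host bits
Binary: 11111111111110000000000000000000
Mask: 255.248.0.0


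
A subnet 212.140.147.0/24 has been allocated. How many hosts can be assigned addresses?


Host bits = 32 - 24 = 8
Total addresses = 2^8 = 256
Usable = total - 2 (network and broadcast)
Usable hosts: 254


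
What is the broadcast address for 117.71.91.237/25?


Network: 117.71.91.128/25
Host bits = 7
Set all host bits to 1:
Broadcast: 117.71.91.255


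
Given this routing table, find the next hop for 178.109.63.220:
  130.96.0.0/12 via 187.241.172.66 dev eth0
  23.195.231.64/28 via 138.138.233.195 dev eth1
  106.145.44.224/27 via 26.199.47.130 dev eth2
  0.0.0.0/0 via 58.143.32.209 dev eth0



Longest prefix match for 178.109.63.220:
  /12 130.96.0.0: no
  /28 23.195.231.64: no
  /27 106.145.44.224: no
  /0 0.0.0.0: MATCH
Selected: next-hop 58.143.32.209 via eth0 (matched /0)


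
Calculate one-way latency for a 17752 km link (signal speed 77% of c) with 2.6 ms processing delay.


Speed = 0.77 * 3e5 km/s = 231000 km/s
Propagation delay = 17752 / 231000 = 0.0768 s = 76.8485 ms
Processing delay = 2.6 ms
Total one-way latency = 79.4485 ms


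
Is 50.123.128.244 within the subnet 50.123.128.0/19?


Subnet network: 50.123.128.0
Test IP AND mask: 50.123.128.0
Yes, 50.123.128.244 is in 50.123.128.0/19


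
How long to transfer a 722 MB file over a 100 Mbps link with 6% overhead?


Effective throughput = 100 * (1 - 6/100) = 94 Mbps
File size in Mb = 722 * 8 = 5776 Mb
Time = 5776 / 94
Time = 61.4468 seconds


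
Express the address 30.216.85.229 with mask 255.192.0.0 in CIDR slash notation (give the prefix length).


Binary: 11111111.11000000.00000000.00000000
Count leading 1s
Prefix: /10


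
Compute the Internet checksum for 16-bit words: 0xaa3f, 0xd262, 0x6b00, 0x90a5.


Sum all words (with carry folding):
+ 0xaa3f = 0xaa3f
+ 0xd262 = 0x7ca2
+ 0x6b00 = 0xe7a2
+ 0x90a5 = 0x7848
One's complement: ~0x7848
Checksum = 0x87b7


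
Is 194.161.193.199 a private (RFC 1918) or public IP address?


RFC 1918 private ranges:
  10.0.0.0/8 (10.0.0.0 - 10.255.255.255)
  172.16.0.0/12 (172.16.0.0 - 172.31.255.255)
  192.168.0.0/16 (192.168.0.0 - 192.168.255.255)
Public (not in any RFC 1918 range)


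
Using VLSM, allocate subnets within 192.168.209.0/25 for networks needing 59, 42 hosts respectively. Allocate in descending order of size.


59 hosts -> /26 (62 usable): 192.168.209.0/26
42 hosts -> /26 (62 usable): 192.168.209.64/26
Allocation: 192.168.209.0/26 (59 hosts, 62 usable); 192.168.209.64/26 (42 hosts, 62 usable)


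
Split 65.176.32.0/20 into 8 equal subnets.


New prefix = 20 + 3 = 23
Each subnet has 512 addresses
  65.176.32.0/23
  65.176.34.0/23
  65.176.36.0/23
  65.176.38.0/23
  65.176.40.0/23
  65.176.42.0/23
  65.176.44.0/23
  65.176.46.0/23
Subnets: 65.176.32.0/23, 65.176.34.0/23, 65.176.36.0/23, 65.176.38.0/23, 65.176.40.0/23, 65.176.42.0/23, 65.176.44.0/23, 65.176.46.0/23


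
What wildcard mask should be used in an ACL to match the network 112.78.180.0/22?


Subnet mask: 255.255.252.0
Wildcard = 255.255.255.255 - subnet mask
255 - 255 = 0
255 - 255 = 0
255 - 252 = 3
255 - 0 = 255
Wildcard: 0.0.3.255


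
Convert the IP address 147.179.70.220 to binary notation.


147 = 10010011
179 = 10110011
70 = 01000110
220 = 11011100
Binary: 10010011.10110011.01000110.11011100


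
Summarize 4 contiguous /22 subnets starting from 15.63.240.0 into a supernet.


Original prefix: /22
Number of subnets: 4 = 2^2
New prefix = 22 - 2 = 20
Supernet: 15.63.240.0/20


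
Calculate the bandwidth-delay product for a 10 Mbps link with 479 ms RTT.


BDP = bandwidth * RTT
= 10 Mbps * 479 ms
= 10 * 1e6 * 479 / 1000 bits
= 4790000 bits
= 598750 bytes
= 584.7168 KB
BDP = 4790000 bits (598750 bytes)


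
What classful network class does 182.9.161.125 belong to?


First octet: 182
Binary: 10110110
10xxxxxx -> Class B (128-191)
Class B, default mask 255.255.0.0 (/16)


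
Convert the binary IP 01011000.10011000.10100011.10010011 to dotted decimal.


01011000 = 88
10011000 = 152
10100011 = 163
10010011 = 147
IP: 88.152.163.147


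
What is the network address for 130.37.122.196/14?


IP:   10000010.00100101.01111010.11000100
Mask: 11111111.11111100.00000000.00000000
AND operation:
Net:  10000010.00100100.00000000.00000000
Network: 130.36.0.0/14


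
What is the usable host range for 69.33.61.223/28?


Network: 69.33.61.208
Broadcast: 69.33.61.223
First usable = network + 1
Last usable = broadcast - 1
Range: 69.33.61.209 to 69.33.61.222


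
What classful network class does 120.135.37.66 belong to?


First octet: 120
Binary: 01111000
0xxxxxxx -> Class A (1-126)
Class A, default mask 255.0.0.0 (/8)


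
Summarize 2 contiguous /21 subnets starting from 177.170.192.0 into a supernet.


Original prefix: /21
Number of subnets: 2 = 2^1
New prefix = 21 - 1 = 20
Supernet: 177.170.192.0/20


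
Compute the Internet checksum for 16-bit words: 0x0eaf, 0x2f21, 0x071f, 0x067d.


Sum all words (with carry folding):
+ 0x0eaf = 0x0eaf
+ 0x2f21 = 0x3dd0
+ 0x071f = 0x44ef
+ 0x067d = 0x4b6c
One's complement: ~0x4b6c
Checksum = 0xb493


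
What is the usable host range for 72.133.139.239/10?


Network: 72.128.0.0
Broadcast: 72.191.255.255
First usable = network + 1
Last usable = broadcast - 1
Range: 72.128.0.1 to 72.191.255.254


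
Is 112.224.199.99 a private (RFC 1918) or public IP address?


RFC 1918 private ranges:
  10.0.0.0/8 (10.0.0.0 - 10.255.255.255)
  172.16.0.0/12 (172.16.0.0 - 172.31.255.255)
  192.168.0.0/16 (192.168.0.0 - 192.168.255.255)
Public (not in any RFC 1918 range)


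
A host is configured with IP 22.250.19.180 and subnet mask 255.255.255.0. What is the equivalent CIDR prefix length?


Binary: 11111111.11111111.11111111.00000000
Count leading 1s
Prefix: /24


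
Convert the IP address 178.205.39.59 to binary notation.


178 = 10110010
205 = 11001101
39 = 00100111
59 = 00111011
Binary: 10110010.11001101.00100111.00111011


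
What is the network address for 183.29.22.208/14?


IP:   10110111.00011101.00010110.11010000
Mask: 11111111.11111100.00000000.00000000
AND operation:
Net:  10110111.00011100.00000000.00000000
Network: 183.28.0.0/14


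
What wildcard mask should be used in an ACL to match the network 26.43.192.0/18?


Subnet mask: 255.255.192.0
Wildcard = 255.255.255.255 - subnet mask
255 - 255 = 0
255 - 255 = 0
255 - 192 = 63
255 - 0 = 255
Wildcard: 0.0.63.255


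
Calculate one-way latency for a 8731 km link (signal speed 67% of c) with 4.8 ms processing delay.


Speed = 0.67 * 3e5 km/s = 201000 km/s
Propagation delay = 8731 / 201000 = 0.0434 s = 43.4378 ms
Processing delay = 4.8 ms
Total one-way latency = 48.2378 ms


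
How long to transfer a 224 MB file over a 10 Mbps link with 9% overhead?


Effective throughput = 10 * (1 - 9/100) = 9.1 Mbps
File size in Mb = 224 * 8 = 1792 Mb
Time = 1792 / 9.1
Time = 196.9231 seconds


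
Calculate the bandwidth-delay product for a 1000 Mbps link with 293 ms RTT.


BDP = bandwidth * RTT
= 1000 Mbps * 293 ms
= 1000 * 1e6 * 293 / 1000 bits
= 293000000 bits
= 36625000 bytes
= 35766.6016 KB
BDP = 293000000 bits (36625000 bytes)


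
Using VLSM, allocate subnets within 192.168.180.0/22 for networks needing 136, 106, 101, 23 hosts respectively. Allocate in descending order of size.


136 hosts -> /24 (254 usable): 192.168.180.0/24
106 hosts -> /25 (126 usable): 192.168.181.0/25
101 hosts -> /25 (126 usable): 192.168.181.128/25
23 hosts -> /27 (30 usable): 192.168.182.0/27
Allocation: 192.168.180.0/24 (136 hosts, 254 usable); 192.168.181.0/25 (106 hosts, 126 usable); 192.168.181.128/25 (101 hosts, 126 usable); 192.168.182.0/27 (23 hosts, 30 usable)


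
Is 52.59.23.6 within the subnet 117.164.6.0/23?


Subnet network: 117.164.6.0
Test IP AND mask: 52.59.22.0
No, 52.59.23.6 is not in 117.164.6.0/23


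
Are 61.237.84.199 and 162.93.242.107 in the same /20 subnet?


Mask: 255.255.240.0
61.237.84.199 AND mask = 61.237.80.0
162.93.242.107 AND mask = 162.93.240.0
No, different subnets (61.237.80.0 vs 162.93.240.0)


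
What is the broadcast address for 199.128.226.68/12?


Network: 199.128.0.0/12
Host bits = 20
Set all host bits to 1:
Broadcast: 199.143.255.255


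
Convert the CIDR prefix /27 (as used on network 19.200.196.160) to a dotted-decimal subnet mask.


/27 means 27 network bits, 5 host bits
Binary: 11111111111111111111111111100000
Mask: 255.255.255.224


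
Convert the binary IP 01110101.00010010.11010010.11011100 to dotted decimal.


01110101 = 117
00010010 = 18
11010010 = 210
11011100 = 220
IP: 117.18.210.220


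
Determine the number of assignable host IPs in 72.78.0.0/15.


Host bits = 32 - 15 = 17
Total addresses = 2^17 = 131072
Usable = total - 2 (network and broadcast)
Usable hosts: 131070


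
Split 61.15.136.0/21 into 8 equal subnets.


New prefix = 21 + 3 = 24
Each subnet has 256 addresses
  61.15.136.0/24
  61.15.137.0/24
  61.15.138.0/24
  61.15.139.0/24
  61.15.140.0/24
  61.15.141.0/24
  61.15.142.0/24
  61.15.143.0/24
Subnets: 61.15.136.0/24, 61.15.137.0/24, 61.15.138.0/24, 61.15.139.0/24, 61.15.140.0/24, 61.15.141.0/24, 61.15.142.0/24, 61.15.143.0/24


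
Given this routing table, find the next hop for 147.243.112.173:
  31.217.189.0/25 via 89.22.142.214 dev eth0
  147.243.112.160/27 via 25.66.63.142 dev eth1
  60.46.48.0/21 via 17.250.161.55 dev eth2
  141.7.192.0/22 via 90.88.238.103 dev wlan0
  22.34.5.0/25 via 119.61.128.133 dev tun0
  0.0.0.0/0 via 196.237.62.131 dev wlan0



Longest prefix match for 147.243.112.173:
  /25 31.217.189.0: no
  /27 147.243.112.160: MATCH
  /21 60.46.48.0: no
  /22 141.7.192.0: no
  /25 22.34.5.0: no
  /0 0.0.0.0: MATCH
Selected: next-hop 25.66.63.142 via eth1 (matched /27)


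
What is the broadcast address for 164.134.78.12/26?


Network: 164.134.78.0/26
Host bits = 6
Set all host bits to 1:
Broadcast: 164.134.78.63


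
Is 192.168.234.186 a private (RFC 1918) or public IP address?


RFC 1918 private ranges:
  10.0.0.0/8 (10.0.0.0 - 10.255.255.255)
  172.16.0.0/12 (172.16.0.0 - 172.31.255.255)
  192.168.0.0/16 (192.168.0.0 - 192.168.255.255)
Private (in 192.168.0.0/16)


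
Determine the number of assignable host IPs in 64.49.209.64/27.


Host bits = 32 - 27 = 5
Total addresses = 2^5 = 32
Usable = total - 2 (network and broadcast)
Usable hosts: 30


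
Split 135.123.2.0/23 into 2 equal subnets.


New prefix = 23 + 1 = 24
Each subnet has 256 addresses
  135.123.2.0/24
  135.123.3.0/24
Subnets: 135.123.2.0/24, 135.123.3.0/24


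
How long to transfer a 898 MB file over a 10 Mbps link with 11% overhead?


Effective throughput = 10 * (1 - 11/100) = 8.9 Mbps
File size in Mb = 898 * 8 = 7184 Mb
Time = 7184 / 8.9
Time = 807.191 seconds


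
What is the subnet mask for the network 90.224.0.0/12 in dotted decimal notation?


/12 means 12 network bits, 20 host bits
Binary: 11111111111100000000000000000000
Mask: 255.240.0.0


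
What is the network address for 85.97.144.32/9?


IP:   01010101.01100001.10010000.00100000
Mask: 11111111.10000000.00000000.00000000
AND operation:
Net:  01010101.00000000.00000000.00000000
Network: 85.0.0.0/9
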